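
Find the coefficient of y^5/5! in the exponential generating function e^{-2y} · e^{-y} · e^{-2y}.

The EGF product rule gives c_5 = Σ_{k_1+k_2+k_3=5} C(5; k_1,k_2,k_3) · ∏ g_i(k_i), where e^{-2y} gives (-2)^k; e^{-y} gives (-1)^k; e^{-2y} gives (-2)^k.
g_1(k) for k = 0…5: 1, -2, 4, -8, 16, -32.
g_2(k) for k = 0…5: 1, -1, 1, -1, 1, -1.
g_3(k) for k = 0…5: 1, -2, 4, -8, 16, -32.
First combine the last two factors: h(k) = Σ_j C(k,j)·g_2(j)·g_3(k−j) for k = 0…5: 1, -3, 9, -27, 81, -243.
c_5 = Σ_k C(5,k)·g_1(k)·h(5−k) = 1·1·(-243) + 5·(-2)·81 + 10·4·(-27) + 10·(-8)·9 + 5·16·(-3) + 1·(-32)·1 = −243 − 810 − 1080 − 720 − 240 − 32 = -3125.

-3125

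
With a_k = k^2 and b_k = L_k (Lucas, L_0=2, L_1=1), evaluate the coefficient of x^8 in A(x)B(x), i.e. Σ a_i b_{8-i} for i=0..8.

697

This is [x^8] in the product of the two ordinary generating functions.
Σ = 0·47 + 1·29 + 4·18 + 9·11 + 16·7 + 25·4 + 36·3 + 49·1 + 64·2 = 697.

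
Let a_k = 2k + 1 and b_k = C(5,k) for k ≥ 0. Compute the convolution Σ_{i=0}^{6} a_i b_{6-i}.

256

Write out a_i and b_{6-i} for i = 0,…,6 and sum the products.
Σ = 1·0 + 3·1 + 5·5 + 7·10 + 9·10 + 11·5 + 13·1 = 256.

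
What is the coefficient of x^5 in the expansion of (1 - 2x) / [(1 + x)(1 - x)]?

Partial fractions give a closed form: a_n = (3/2)·(-1)^n + (-1/2)·1^n.
At n = 5: a_5 = -2.

-2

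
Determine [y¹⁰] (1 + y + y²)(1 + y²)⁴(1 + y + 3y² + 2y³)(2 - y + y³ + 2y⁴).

172

(1 + y + y²) has coefficients 1,1,1 for degrees 0…2.
(1 + y²)⁴ has coefficients 1,0,4,0,6,0,4,0,1,0,0 for degrees 0…10.
Multiplying by (1 + y + 3y² + 2y³) gives running coefficients 1,1,7,6,18,14,22,16,13,9,3 for degrees 0…10.
Finally multiplying by (2 - y + y³ + 2y⁴), the product of all factors after the first has coefficients 2,1,13,6,33,19,50,40,60,55,57 for degrees 0…10.
[y¹⁰] = 1·57 + 1·55 + 1·60 = 172.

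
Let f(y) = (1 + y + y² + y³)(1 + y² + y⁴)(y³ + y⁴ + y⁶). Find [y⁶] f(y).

5

(1 + y + y² + y³) has coefficients 1,1,1,1 for degrees 0…3.
(1 + y² + y⁴) has coefficients 1,0,1,0,1,0,0 for degrees 0…6.
Finally multiplying by (y³ + y⁴ + y⁶), the product of all factors after the first has coefficients 0,0,0,1,1,1,2 for degrees 0…6.
[y⁶] = 1·2 + 1·1 + 1·1 + 1·1 = 5.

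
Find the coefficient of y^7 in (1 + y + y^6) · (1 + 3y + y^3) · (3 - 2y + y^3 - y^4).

7

(1 + y + y^6) has coefficients 1,1,0,0,0,0,1 for degrees 0…6.
(1 + 3y + y^3) has coefficients 1,3,0,1,0,0,0,0 for degrees 0…7.
Finally multiplying by (3 - 2y + y^3 - y^4), the product of all factors after the first has coefficients 3,7,-6,4,0,-3,1,-1 for degrees 0…7.
[y^7] = 1·(-1) + 1·1 + 1·7 = 7.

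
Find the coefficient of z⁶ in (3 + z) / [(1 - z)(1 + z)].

3

Partial fractions give a closed form: a_n = (2)·1^n + (1)·(-1)^n.
At n = 6: a_6 = 3.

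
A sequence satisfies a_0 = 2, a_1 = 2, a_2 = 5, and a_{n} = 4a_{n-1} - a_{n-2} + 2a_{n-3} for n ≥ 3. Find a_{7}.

The ordinary generating function has denominator 1 - 4t + t^2 - 2t^3.
Iterating the recurrence: a_0,…,a_{7} = 2, 2, 5, 22, 87, 336, 1301, 5042.

5042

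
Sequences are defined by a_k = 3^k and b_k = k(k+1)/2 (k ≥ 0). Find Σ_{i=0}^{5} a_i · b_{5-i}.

261

This is [x^5] in the product of the two ordinary generating functions.
Σ = 1·15 + 3·10 + 9·6 + 27·3 + 81·1 + 243·0 = 261.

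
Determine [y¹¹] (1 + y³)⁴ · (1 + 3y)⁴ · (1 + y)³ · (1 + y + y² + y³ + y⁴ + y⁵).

18320

(1 + y³)⁴ has coefficients 1,0,0,4,0,0,6,0,0,4,0,0 for degrees 0…11.
(1 + 3y)⁴ has coefficients 1,12,54,108,81,0,0,0,0,0,0,0 for degrees 0…11.
Multiplying by (1 + y)³ gives running coefficients 1,15,93,307,579,621,351,81,0,0,0,0 for degrees 0…11.
Finally multiplying by (1 + y + y² + y³ + y⁴ + y⁵), the product of all factors after the first has coefficients 1,16,109,416,995,1616,1966,2032,1939,1632,1053,432 for degrees 0…11.
[y¹¹] = 1·432 + 4·1939 + 6·1616 + 4·109 = 18320.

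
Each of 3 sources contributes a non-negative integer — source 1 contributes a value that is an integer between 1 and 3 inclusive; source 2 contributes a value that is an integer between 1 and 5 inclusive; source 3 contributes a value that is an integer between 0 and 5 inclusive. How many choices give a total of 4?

The generating function for the choices is (t + t^2 + t^3)·(t + t^2 + t^3 + t^4 + t^5)·(1 + t + t^2 + t^3 + t^4 + t^5); the count is [t^4].
(t + t^2 + t^3) has coefficients 0,1,1,1 for degrees 0…3.
(t + t^2 + t^3 + t^4 + t^5) has coefficients 0,1,1,1,1 for degrees 0…4.
Finally multiplying by (1 + t + t^2 + t^3 + t^4 + t^5), the product of all factors after the first has coefficients 0,1,2,3,4 for degrees 0…4.
[t^4] = 1·3 + 1·2 + 1·1 = 6.

6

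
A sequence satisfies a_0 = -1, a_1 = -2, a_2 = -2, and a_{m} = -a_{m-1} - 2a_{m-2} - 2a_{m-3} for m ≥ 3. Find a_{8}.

4

The ordinary generating function has denominator 1 + q + 2q^2 + 2q^3.
Iterating the recurrence: a_0,…,a_{8} = -1, -2, -2, 8, 0, -12, -4, 28, 4.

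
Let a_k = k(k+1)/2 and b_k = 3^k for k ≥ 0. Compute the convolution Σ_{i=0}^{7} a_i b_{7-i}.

2440

Write out a_i and b_{7-i} for i = 0,…,7 and sum the products.
Σ = 0·2187 + 1·729 + 3·243 + 6·81 + 10·27 + 15·9 + 21·3 + 28·1 = 2440.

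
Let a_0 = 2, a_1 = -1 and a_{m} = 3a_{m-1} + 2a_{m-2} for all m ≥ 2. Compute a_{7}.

217

The ordinary generating function has denominator 1 - 3q - 2q^2.
Iterating the recurrence: a_0,…,a_{7} = 2, -1, 1, 1, 5, 17, 61, 217.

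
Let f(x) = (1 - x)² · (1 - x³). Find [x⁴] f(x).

(1 - x)² has coefficients 1,-2,1 for degrees 0…2.
(1 - x³) has coefficients 1,0,0,-1,0 for degrees 0…4.
[x⁴] = 1·0 − 2·(-1) + 1·0 = 2.

2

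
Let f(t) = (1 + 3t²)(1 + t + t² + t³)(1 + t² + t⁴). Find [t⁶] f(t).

7

(1 + 3t²) has coefficients 1,0,3 for degrees 0…2.
(1 + t + t² + t³) has coefficients 1,1,1,1,0,0,0 for degrees 0…6.
Finally multiplying by (1 + t² + t⁴), the product of all factors after the first has coefficients 1,1,2,2,2,2,1 for degrees 0…6.
[t⁶] = 1·1 + 3·2 = 7.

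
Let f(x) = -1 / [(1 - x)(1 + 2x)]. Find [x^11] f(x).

1365

Partial fractions give a closed form: a_n = (-1/3)·1^n + (-2/3)·(-2)^n.
At n = 11: a_11 = 1365.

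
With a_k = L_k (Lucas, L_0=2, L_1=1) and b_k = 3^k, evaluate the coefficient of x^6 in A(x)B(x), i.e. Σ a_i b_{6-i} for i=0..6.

2166

This is [x^6] in the product of the two ordinary generating functions.
Σ = 2·729 + 1·243 + 3·81 + 4·27 + 7·9 + 11·3 + 18·1 = 2166.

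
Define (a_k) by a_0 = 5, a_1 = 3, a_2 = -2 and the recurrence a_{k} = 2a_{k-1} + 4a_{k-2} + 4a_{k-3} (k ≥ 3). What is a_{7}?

The ordinary generating function has denominator 1 - 2q - 4q^2 - 4q^3.
Iterating the recurrence: a_0,…,a_{7} = 5, 3, -2, 28, 60, 224, 800, 2736.

2736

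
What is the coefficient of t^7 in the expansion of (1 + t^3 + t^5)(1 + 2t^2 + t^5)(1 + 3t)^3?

(1 + t^3 + t^5) has coefficients 1,0,0,1,0,1 for degrees 0…5.
(1 + 2t^2 + t^5) has coefficients 1,0,2,0,0,1,0,0 for degrees 0…7.
Finally multiplying by (1 + 3t)^3, the product of all factors after the first has coefficients 1,9,29,45,54,55,9,27 for degrees 0…7.
[t^7] = 1·27 + 1·54 + 1·29 = 110.

110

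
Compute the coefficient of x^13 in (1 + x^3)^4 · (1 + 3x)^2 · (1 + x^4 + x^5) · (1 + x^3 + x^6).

179

(1 + x^3)^4 has coefficients 1,0,0,4,0,0,6,0,0,4,0,0,1 for degrees 0…12.
(1 + 3x)^2 has coefficients 1,6,9,0,0,0,0,0,0,0,0,0,0,0 for degrees 0…13.
Multiplying by (1 + x^4 + x^5) gives running coefficients 1,6,9,0,1,7,15,9,0,0,0,0,0,0 for degrees 0…13.
Finally multiplying by (1 + x^3 + x^6), the product of all factors after the first has coefficients 1,6,9,1,7,16,16,16,16,15,10,7,15,9 for degrees 0…13.
[x^13] = 1·9 + 4·10 + 6·16 + 4·7 + 1·6 = 179.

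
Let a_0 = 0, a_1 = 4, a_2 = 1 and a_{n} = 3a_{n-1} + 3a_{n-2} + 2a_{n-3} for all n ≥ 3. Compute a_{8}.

12817

The ordinary generating function has denominator 1 - 3y - 3y^2 - 2y^3.
Iterating the recurrence: a_0,…,a_{8} = 0, 4, 1, 15, 56, 215, 843, 3286, 12817.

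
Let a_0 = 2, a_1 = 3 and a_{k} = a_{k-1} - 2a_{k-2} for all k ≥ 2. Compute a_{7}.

1

The ordinary generating function has denominator 1 - q + 2q^2.
Iterating the recurrence: a_0,…,a_{7} = 2, 3, -1, -7, -5, 9, 19, 1.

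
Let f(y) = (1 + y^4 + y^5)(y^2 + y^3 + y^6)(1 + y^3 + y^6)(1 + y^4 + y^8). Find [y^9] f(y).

4

(1 + y^4 + y^5) has coefficients 1,0,0,0,1,1 for degrees 0…5.
(y^2 + y^3 + y^6) has coefficients 0,0,1,1,0,0,1,0,0,0 for degrees 0…9.
Multiplying by (1 + y^3 + y^6) gives running coefficients 0,0,1,1,0,1,2,0,1,2 for degrees 0…9.
Finally multiplying by (1 + y^4 + y^8), the product of all factors after the first has coefficients 0,0,1,1,0,1,3,1,1,3 for degrees 0…9.
[y^9] = 1·3 + 1·1 + 1·0 = 4.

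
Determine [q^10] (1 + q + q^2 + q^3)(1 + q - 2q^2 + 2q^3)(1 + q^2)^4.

(1 + q + q^2 + q^3) has coefficients 1,1,1,1 for degrees 0…3.
(1 + q - 2q^2 + 2q^3) has coefficients 1,1,-2,2,0,0,0,0,0,0,0 for degrees 0…10.
Finally multiplying by (1 + q^2)^4, the product of all factors after the first has coefficients 1,1,2,6,-2,14,-8,16,-7,9,-2 for degrees 0…10.
[q^10] = 1·(-2) + 1·9 + 1·(-7) + 1·16 = 16.

16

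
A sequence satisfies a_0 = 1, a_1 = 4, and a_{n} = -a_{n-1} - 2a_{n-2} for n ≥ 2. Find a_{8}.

-2

The ordinary generating function has denominator 1 + z + 2z^2.
Iterating the recurrence: a_0,…,a_{8} = 1, 4, -6, -2, 14, -10, -18, 38, -2.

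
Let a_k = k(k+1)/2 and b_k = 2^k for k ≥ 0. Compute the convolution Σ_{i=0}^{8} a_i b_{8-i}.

This is [x^8] in the product of the two ordinary generating functions.
Σ = 0·256 + 1·128 + 3·64 + 6·32 + 10·16 + 15·8 + 21·4 + 28·2 + 36·1 = 968.

968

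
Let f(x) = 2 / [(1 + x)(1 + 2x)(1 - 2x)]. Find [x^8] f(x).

682

Partial fractions give a closed form: a_n = (-2/3)·(-1)^n + (2)·(-2)^n + (2/3)·2^n.
At n = 8: a_8 = 682.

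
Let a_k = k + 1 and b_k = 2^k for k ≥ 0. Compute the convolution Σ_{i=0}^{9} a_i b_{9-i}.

Write out a_i and b_{9-i} for i = 0,…,9 and sum the products.
Σ = 1·512 + 2·256 + 3·128 + 4·64 + 5·32 + 6·16 + 7·8 + 8·4 + 9·2 + 10·1 = 2036.

2036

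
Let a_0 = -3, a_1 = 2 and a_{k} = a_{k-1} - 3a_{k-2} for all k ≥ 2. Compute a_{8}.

47

The ordinary generating function has denominator 1 - y + 3y^2.
Iterating the recurrence: a_0,…,a_{8} = -3, 2, 11, 5, -28, -43, 41, 170, 47.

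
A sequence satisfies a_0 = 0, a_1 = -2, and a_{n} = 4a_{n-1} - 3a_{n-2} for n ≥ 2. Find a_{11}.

-177146

The ordinary generating function has denominator 1 - 4z + 3z^2.
Iterating the recurrence: a_0,…,a_{11} = 0, -2, -8, -26, -80, -242, -728, -2186, -6560, -19682, -59048, -177146.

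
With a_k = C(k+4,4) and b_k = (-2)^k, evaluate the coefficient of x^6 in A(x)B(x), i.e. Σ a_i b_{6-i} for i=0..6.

This is [x^6] in the product of the two ordinary generating functions.
Σ = 1·64 + 5·(-32) + 15·16 + 35·(-8) + 70·4 + 126·(-2) + 210·1 = 102.

102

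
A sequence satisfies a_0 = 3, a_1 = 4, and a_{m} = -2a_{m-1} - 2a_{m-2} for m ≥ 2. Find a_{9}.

64

The ordinary generating function has denominator 1 + 2y + 2y^2.
Iterating the recurrence: a_0,…,a_{9} = 3, 4, -14, 20, -12, -16, 56, -80, 48, 64.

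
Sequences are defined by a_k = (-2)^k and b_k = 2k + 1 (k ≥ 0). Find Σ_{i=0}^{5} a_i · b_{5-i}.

-3

Write out a_i and b_{5-i} for i = 0,…,5 and sum the products.
Σ = 1·11 − 2·9 + 4·7 − 8·5 + 16·3 − 32·1 = -3.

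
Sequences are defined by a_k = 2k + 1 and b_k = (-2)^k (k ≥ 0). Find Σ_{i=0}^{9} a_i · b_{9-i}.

Write out a_i and b_{9-i} for i = 0,…,9 and sum the products.
Σ = 1·(-512) + 3·256 + 5·(-128) + 7·64 + 9·(-32) + 11·16 + 13·(-8) + 15·4 + 17·(-2) + 19·1 = -107.

-107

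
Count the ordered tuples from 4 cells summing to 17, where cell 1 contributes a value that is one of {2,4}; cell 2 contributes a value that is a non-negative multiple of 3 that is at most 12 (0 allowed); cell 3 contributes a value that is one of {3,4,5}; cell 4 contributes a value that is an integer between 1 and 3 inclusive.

The generating function for the choices is (q^2 + q^4)·(1 + q^3 + q^6 + q^9 + q^12)·(q^3 + q^4 + q^5)·(q + q^2 + q^3); the count is [q^17].
(q^2 + q^4) has coefficients 0,0,1,0,1 for degrees 0…4.
(1 + q^3 + q^6 + q^9 + q^12) has coefficients 1,0,0,1,0,0,1,0,0,1,0,0,1,0,0,0,0,0 for degrees 0…17.
Multiplying by (q^3 + q^4 + q^5) gives running coefficients 0,0,0,1,1,1,1,1,1,1,1,1,1,1,1,1,1,1 for degrees 0…17.
Finally multiplying by (q + q^2 + q^3), the product of all factors after the first has coefficients 0,0,0,0,1,2,3,3,3,3,3,3,3,3,3,3,3,3 for degrees 0…17.
[q^17] = 1·3 + 1·3 = 6.

6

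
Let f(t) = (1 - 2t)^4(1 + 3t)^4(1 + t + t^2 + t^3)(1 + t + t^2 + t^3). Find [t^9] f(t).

-1146

(1 - 2t)^4 has coefficients 1,-8,24,-32,16 for degrees 0…4.
(1 + 3t)^4 has coefficients 1,12,54,108,81,0,0,0,0,0 for degrees 0…9.
Multiplying by (1 + t + t^2 + t^3) gives running coefficients 1,13,67,175,255,243,189,81,0,0 for degrees 0…9.
Finally multiplying by (1 + t + t^2 + t^3), the product of all factors after the first has coefficients 1,14,81,256,510,740,862,768,513,270 for degrees 0…9.
[t^9] = 1·270 − 8·513 + 24·768 − 32·862 + 16·740 = -1146.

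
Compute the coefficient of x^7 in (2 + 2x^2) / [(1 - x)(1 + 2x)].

The denominator gives the recurrence a_n = −a_(n−1) + 2a_(n−2) for n ≥ 3; the numerator fixes a_0 = 2, a_1 = -2, a_2 = 8.
Iterating: 2, -2, 8, -12, 28, -52, 108, -212, so a_7 = -212.

-212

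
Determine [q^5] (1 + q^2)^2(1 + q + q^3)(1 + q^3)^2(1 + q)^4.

58

(1 + q^2)^2 has coefficients 1,0,2,0,1 for degrees 0…4.
(1 + q + q^3) has coefficients 1,1,0,1,0,0 for degrees 0…5.
Multiplying by (1 + q^3)^2 gives running coefficients 1,1,0,3,2,0 for degrees 0…5.
Finally multiplying by (1 + q)^4, the product of all factors after the first has coefficients 1,5,10,13,19,27 for degrees 0…5.
[q^5] = 1·27 + 2·13 + 1·5 = 58.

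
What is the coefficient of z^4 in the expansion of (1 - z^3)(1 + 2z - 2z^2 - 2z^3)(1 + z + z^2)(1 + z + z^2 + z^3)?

(1 - z^3) has coefficients 1,0,0,-1 for degrees 0…3.
(1 + 2z - 2z^2 - 2z^3) has coefficients 1,2,-2,-2,0 for degrees 0…4.
Multiplying by (1 + z + z^2) gives running coefficients 1,3,1,-2,-4 for degrees 0…4.
Finally multiplying by (1 + z + z^2 + z^3), the product of all factors after the first has coefficients 1,4,5,3,-2 for degrees 0…4.
[z^4] = 1·(-2) − 1·4 = -6.

-6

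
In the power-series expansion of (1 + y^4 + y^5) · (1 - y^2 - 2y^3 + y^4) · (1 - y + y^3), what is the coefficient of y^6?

(1 + y^4 + y^5) has coefficients 1,0,0,0,1,1 for degrees 0…5.
(1 - y^2 - 2y^3 + y^4) has coefficients 1,0,-1,-2,1,0,0 for degrees 0…6.
Finally multiplying by (1 - y + y^3), the product of all factors after the first has coefficients 1,-1,-1,0,3,-2,-2 for degrees 0…6.
[y^6] = 1·(-2) + 1·(-1) + 1·(-1) = -4.

-4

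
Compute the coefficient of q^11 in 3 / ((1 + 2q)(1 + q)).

Partial fractions give a closed form: a_n = (6)·(-2)^n + (-3)·(-1)^n.
At n = 11: a_11 = -12285.

-12285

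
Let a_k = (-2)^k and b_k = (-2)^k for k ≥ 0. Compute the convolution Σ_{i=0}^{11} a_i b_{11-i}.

Write out a_i and b_{11-i} for i = 0,…,11 and sum the products.
Σ = 1·(-2048) − 2·1024 + 4·(-512) − 8·256 + 16·(-128) − 32·64 + 64·(-32) − 128·16 + 256·(-8) − 512·4 + 1024·(-2) − 2048·1 = -24576.

-24576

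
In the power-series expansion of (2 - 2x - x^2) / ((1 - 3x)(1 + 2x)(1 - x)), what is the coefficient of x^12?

587589

Partial fractions give a closed form: a_n = (11/10)·3^n + (11/15)·(-2)^n + (1/6)·1^n.
At n = 12: a_12 = 587589.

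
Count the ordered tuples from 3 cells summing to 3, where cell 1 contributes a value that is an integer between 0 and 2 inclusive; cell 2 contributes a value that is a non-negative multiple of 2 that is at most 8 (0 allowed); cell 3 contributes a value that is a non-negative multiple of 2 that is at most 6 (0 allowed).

The generating function for the choices is (1 + x + x^2)·(1 + x^2 + x^4 + x^6 + x^8)·(1 + x^2 + x^4 + x^6); the count is [x^3].
(1 + x + x^2) has coefficients 1,1,1 for degrees 0…2.
(1 + x^2 + x^4 + x^6 + x^8) has coefficients 1,0,1,0 for degrees 0…3.
Finally multiplying by (1 + x^2 + x^4 + x^6), the product of all factors after the first has coefficients 1,0,2,0 for degrees 0…3.
[x^3] = 1·0 + 1·2 + 1·0 = 2.

2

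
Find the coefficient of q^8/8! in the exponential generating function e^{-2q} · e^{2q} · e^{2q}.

The EGF product rule gives c_8 = Σ_{k_1+k_2+k_3=8} C(8; k_1,k_2,k_3) · ∏ g_i(k_i), where e^{-2q} gives (-2)^k; e^{2q} gives (2)^k; e^{2q} gives (2)^k.
g_1(k) for k = 0…8: 1, -2, 4, -8, 16, -32, 64, -128, 256.
g_2(k) for k = 0…8: 1, 2, 4, 8, 16, 32, 64, 128, 256.
g_3(k) for k = 0…8: 1, 2, 4, 8, 16, 32, 64, 128, 256.
First combine the last two factors: h(k) = Σ_j C(k,j)·g_2(j)·g_3(k−j) for k = 0…8: 1, 4, 16, 64, 256, 1024, 4096, 16384, 65536.
c_8 = Σ_k C(8,k)·g_1(k)·h(8−k) = 1·1·65536 + 8·(-2)·16384 + 28·4·4096 + 56·(-8)·1024 + 70·16·256 + 56·(-32)·64 + 28·64·16 + 8·(-128)·4 + 1·256·1 = 65536 − 262144 + 458752 − 458752 + 286720 − 114688 + 28672 − 4096 + 256 = 256.

256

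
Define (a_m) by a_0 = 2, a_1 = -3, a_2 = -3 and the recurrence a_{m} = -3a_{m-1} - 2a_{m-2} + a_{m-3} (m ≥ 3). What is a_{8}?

The ordinary generating function has denominator 1 + 3q + 2q^2 - q^3.
Iterating the recurrence: a_0,…,a_{8} = 2, -3, -3, 17, -48, 107, -208, 362, -563.

-563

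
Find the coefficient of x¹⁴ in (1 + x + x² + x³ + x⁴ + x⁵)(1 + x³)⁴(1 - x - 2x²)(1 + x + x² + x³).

(1 + x + x² + x³ + x⁴ + x⁵) has coefficients 1,1,1,1,1,1 for degrees 0…5.
(1 + x³)⁴ has coefficients 1,0,0,4,0,0,6,0,0,4,0,0,1,0,0 for degrees 0…14.
Multiplying by (1 - x - 2x²) gives running coefficients 1,-1,-2,4,-4,-8,6,-6,-12,4,-4,-8,1,-1,-2 for degrees 0…14.
Finally multiplying by (1 + x + x² + x³), the product of all factors after the first has coefficients 1,0,-2,2,-3,-10,-2,-12,-20,-8,-18,-20,-7,-12,-10 for degrees 0…14.
[x¹⁴] = 1·(-10) + 1·(-12) + 1·(-7) + 1·(-20) + 1·(-18) + 1·(-8) = -75.

-75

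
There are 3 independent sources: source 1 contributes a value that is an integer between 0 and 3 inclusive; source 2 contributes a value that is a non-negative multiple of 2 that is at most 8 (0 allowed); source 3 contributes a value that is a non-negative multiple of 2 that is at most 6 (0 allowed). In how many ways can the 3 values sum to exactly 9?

8

The generating function for the choices is (1 + t + t^2 + t^3)·(1 + t^2 + t^4 + t^6 + t^8)·(1 + t^2 + t^4 + t^6); the count is [t^9].
(1 + t + t^2 + t^3) has coefficients 1,1,1,1 for degrees 0…3.
(1 + t^2 + t^4 + t^6 + t^8) has coefficients 1,0,1,0,1,0,1,0,1,0 for degrees 0…9.
Finally multiplying by (1 + t^2 + t^4 + t^6), the product of all factors after the first has coefficients 1,0,2,0,3,0,4,0,4,0 for degrees 0…9.
[t^9] = 1·0 + 1·4 + 1·0 + 1·4 = 8.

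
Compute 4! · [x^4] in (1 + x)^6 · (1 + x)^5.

The EGF product rule gives c_4 = Σ_{k_1+k_2=4} C(4; k_1,k_2) · ∏ g_i(k_i), where (1+x)^6 gives the falling factorial (6)_k; (1+x)^5 gives the falling factorial (5)_k.
g_1(k) for k = 0…4: 1, 6, 30, 120, 360.
g_2(k) for k = 0…4: 1, 5, 20, 60, 120.
c_4 = Σ_k C(4,k)·g_1(k)·g_2(4−k) = 1·1·120 + 4·6·60 + 6·30·20 + 4·120·5 + 1·360·1 = 120 + 1440 + 3600 + 2400 + 360 = 7920.

7920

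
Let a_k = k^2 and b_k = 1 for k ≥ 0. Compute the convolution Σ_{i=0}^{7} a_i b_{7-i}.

Write out a_i and b_{7-i} for i = 0,…,7 and sum the products.
Σ = 0·1 + 1·1 + 4·1 + 9·1 + 16·1 + 25·1 + 36·1 + 49·1 = 140.

140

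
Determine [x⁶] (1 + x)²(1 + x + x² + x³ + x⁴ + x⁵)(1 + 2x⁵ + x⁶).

(1 + x)² has coefficients 1,2,1 for degrees 0…2.
(1 + x + x² + x³ + x⁴ + x⁵) has coefficients 1,1,1,1,1,1,0 for degrees 0…6.
Finally multiplying by (1 + 2x⁵ + x⁶), the product of all factors after the first has coefficients 1,1,1,1,1,3,3 for degrees 0…6.
[x⁶] = 1·3 + 2·3 + 1·1 = 10.

10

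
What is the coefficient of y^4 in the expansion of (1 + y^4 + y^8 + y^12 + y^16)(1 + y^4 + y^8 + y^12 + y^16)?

(1 + y^4 + y^8 + y^12 + y^16) has coefficients 1,0,0,0,1 for degrees 0…4.
(1 + y^4 + y^8 + y^12 + y^16) has coefficients 1,0,0,0,1 for degrees 0…4.
[y^4] = 1·1 + 1·1 = 2.

2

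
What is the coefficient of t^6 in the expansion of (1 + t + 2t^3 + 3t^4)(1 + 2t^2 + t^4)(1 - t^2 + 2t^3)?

10

(1 + t + 2t^3 + 3t^4) has coefficients 1,1,0,2,3 for degrees 0…4.
(1 + 2t^2 + t^4) has coefficients 1,0,2,0,1,0,0 for degrees 0…6.
Finally multiplying by (1 - t^2 + 2t^3), the product of all factors after the first has coefficients 1,0,1,2,-1,4,-1 for degrees 0…6.
[t^6] = 1·(-1) + 1·4 + 2·2 + 3·1 = 10.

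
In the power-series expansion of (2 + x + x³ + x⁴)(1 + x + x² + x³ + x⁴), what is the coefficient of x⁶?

2

(2 + x + x³ + x⁴) has coefficients 2,1,0,1,1 for degrees 0…4.
(1 + x + x² + x³ + x⁴) has coefficients 1,1,1,1,1,0,0 for degrees 0…6.
[x⁶] = 2·0 + 1·0 + 1·1 + 1·1 = 2.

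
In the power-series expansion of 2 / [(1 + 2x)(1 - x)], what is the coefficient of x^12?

Partial fractions give a closed form: a_n = (4/3)·(-2)^n + (2/3)·1^n.
At n = 12: a_12 = 5462.

5462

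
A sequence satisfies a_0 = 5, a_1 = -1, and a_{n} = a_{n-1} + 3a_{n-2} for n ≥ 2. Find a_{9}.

The ordinary generating function has denominator 1 - q - 3q^2.
Iterating the recurrence: a_0,…,a_{9} = 5, -1, 14, 11, 53, 86, 245, 503, 1238, 2747.

2747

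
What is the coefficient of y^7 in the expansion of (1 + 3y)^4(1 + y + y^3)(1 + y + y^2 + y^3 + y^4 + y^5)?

754

(1 + 3y)^4 has coefficients 1,12,54,108,81 for degrees 0…4.
(1 + y + y^3) has coefficients 1,1,0,1,0,0,0,0 for degrees 0…7.
Finally multiplying by (1 + y + y^2 + y^3 + y^4 + y^5), the product of all factors after the first has coefficients 1,2,2,3,3,3,2,1 for degrees 0…7.
[y^7] = 1·1 + 12·2 + 54·3 + 108·3 + 81·3 = 754.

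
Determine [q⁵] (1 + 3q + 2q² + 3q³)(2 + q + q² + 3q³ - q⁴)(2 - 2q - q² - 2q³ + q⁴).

(1 + 3q + 2q² + 3q³) has coefficients 1,3,2,3 for degrees 0…3.
(2 + q + q² + 3q³ - q⁴) has coefficients 2,1,1,3,-1,0 for degrees 0…5.
Finally multiplying by (2 - 2q - q² - 2q³ + q⁴), the product of all factors after the first has coefficients 4,-2,-2,-1,-9,-2 for degrees 0…5.
[q⁵] = 1·(-2) + 3·(-9) + 2·(-1) + 3·(-2) = -37.

-37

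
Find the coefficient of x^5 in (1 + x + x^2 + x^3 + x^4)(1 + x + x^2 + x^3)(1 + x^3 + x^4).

(1 + x + x^2 + x^3 + x^4) has coefficients 1,1,1,1,1 for degrees 0…4.
(1 + x + x^2 + x^3) has coefficients 1,1,1,1,0,0 for degrees 0…5.
Finally multiplying by (1 + x^3 + x^4), the product of all factors after the first has coefficients 1,1,1,2,2,2 for degrees 0…5.
[x^5] = 1·2 + 1·2 + 1·2 + 1·1 + 1·1 = 8.

8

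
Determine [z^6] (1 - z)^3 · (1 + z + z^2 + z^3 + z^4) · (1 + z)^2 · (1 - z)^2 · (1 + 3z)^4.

(1 - z)^3 has coefficients 1,-3,3,-1 for degrees 0…3.
(1 + z + z^2 + z^3 + z^4) has coefficients 1,1,1,1,1,0,0 for degrees 0…6.
Multiplying by (1 + z)^2 gives running coefficients 1,3,4,4,4,3,1 for degrees 0…6.
Multiplying by (1 - z)^2 gives running coefficients 1,1,-1,-1,0,-1,-1 for degrees 0…6.
Finally multiplying by (1 + 3z)^4, the product of all factors after the first has coefficients 1,13,65,149,123,-82,-202 for degrees 0…6.
[z^6] = 1·(-202) − 3·(-82) + 3·123 − 1·149 = 264.

264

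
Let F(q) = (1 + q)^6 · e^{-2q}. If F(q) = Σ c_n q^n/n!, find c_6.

592

The EGF product rule gives c_6 = Σ_{k_1+k_2=6} C(6; k_1,k_2) · ∏ g_i(k_i), where (1+q)^6 gives the falling factorial (6)_k; e^{-2q} gives (-2)^k.
g_1(k) for k = 0…6: 1, 6, 30, 120, 360, 720, 720.
g_2(k) for k = 0…6: 1, -2, 4, -8, 16, -32, 64.
c_6 = Σ_k C(6,k)·g_1(k)·g_2(6−k) = 1·1·64 + 6·6·(-32) + 15·30·16 + 20·120·(-8) + 15·360·4 + 6·720·(-2) + 1·720·1 = 64 − 1152 + 7200 − 19200 + 21600 − 8640 + 720 = 592.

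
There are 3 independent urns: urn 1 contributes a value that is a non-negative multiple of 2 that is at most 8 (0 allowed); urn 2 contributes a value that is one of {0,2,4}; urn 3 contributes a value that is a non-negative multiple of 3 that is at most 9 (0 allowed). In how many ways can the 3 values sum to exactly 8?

5

The generating function for the choices is (1 + x² + x⁴ + x⁶ + x⁸)·(1 + x² + x⁴)·(1 + x³ + x⁶ + x⁹); the count is [x⁸].
(1 + x² + x⁴ + x⁶ + x⁸) has coefficients 1,0,1,0,1,0,1,0,1 for degrees 0…8.
(1 + x² + x⁴) has coefficients 1,0,1,0,1,0,0,0,0 for degrees 0…8.
Finally multiplying by (1 + x³ + x⁶ + x⁹), the product of all factors after the first has coefficients 1,0,1,1,1,1,1,1,1 for degrees 0…8.
[x⁸] = 1·1 + 1·1 + 1·1 + 1·1 + 1·1 = 5.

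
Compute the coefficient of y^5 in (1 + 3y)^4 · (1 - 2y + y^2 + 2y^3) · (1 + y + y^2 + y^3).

(1 + 3y)^4 has coefficients 1,12,54,108,81 for degrees 0…4.
(1 - 2y + y^2 + 2y^3) has coefficients 1,-2,1,2,0,0 for degrees 0…5.
Finally multiplying by (1 + y + y^2 + y^3), the product of all factors after the first has coefficients 1,-1,0,2,1,3 for degrees 0…5.
[y^5] = 1·3 + 12·1 + 54·2 + 108·0 + 81·(-1) = 42.

42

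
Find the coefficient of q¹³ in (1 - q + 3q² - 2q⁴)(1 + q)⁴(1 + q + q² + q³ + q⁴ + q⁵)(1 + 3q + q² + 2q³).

-83

(1 - q + 3q² - 2q⁴) has coefficients 1,-1,3,0,-2 for degrees 0…4.
(1 + q)⁴ has coefficients 1,4,6,4,1,0,0,0,0,0,0,0,0,0 for degrees 0…13.
Multiplying by (1 + q + q² + q³ + q⁴ + q⁵) gives running coefficients 1,5,11,15,16,16,15,11,5,1,0,0,0,0 for degrees 0…13.
Finally multiplying by (1 + 3q + q² + 2q³), the product of all factors after the first has coefficients 1,8,27,55,82,101,109,104,85,57,30,11,2,0 for degrees 0…13.
[q¹³] = 1·0 − 1·2 + 3·11 − 2·57 = -83.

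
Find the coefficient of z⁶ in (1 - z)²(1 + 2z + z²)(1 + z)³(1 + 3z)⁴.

(1 - z)² has coefficients 1,-2,1 for degrees 0…2.
(1 + 2z + z²) has coefficients 1,2,1,0,0,0,0 for degrees 0…6.
Multiplying by (1 + z)³ gives running coefficients 1,5,10,10,5,1,0 for degrees 0…6.
Finally multiplying by (1 + 3z)⁴, the product of all factors after the first has coefficients 1,17,124,508,1286,2086,2172 for degrees 0…6.
[z⁶] = 1·2172 − 2·2086 + 1·1286 = -714.

-714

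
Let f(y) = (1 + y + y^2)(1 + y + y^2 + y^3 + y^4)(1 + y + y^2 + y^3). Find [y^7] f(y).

6

(1 + y + y^2) has coefficients 1,1,1 for degrees 0…2.
(1 + y + y^2 + y^3 + y^4) has coefficients 1,1,1,1,1,0,0,0 for degrees 0…7.
Finally multiplying by (1 + y + y^2 + y^3), the product of all factors after the first has coefficients 1,2,3,4,4,3,2,1 for degrees 0…7.
[y^7] = 1·1 + 1·2 + 1·3 = 6.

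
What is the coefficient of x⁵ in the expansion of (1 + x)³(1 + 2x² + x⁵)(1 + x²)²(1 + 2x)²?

(1 + x)³ has coefficients 1,3,3,1 for degrees 0…3.
(1 + 2x² + x⁵) has coefficients 1,0,2,0,0,1 for degrees 0…5.
Multiplying by (1 + x²)² gives running coefficients 1,0,4,0,5,1 for degrees 0…5.
Finally multiplying by (1 + 2x)², the product of all factors after the first has coefficients 1,4,8,16,21,21 for degrees 0…5.
[x⁵] = 1·21 + 3·21 + 3·16 + 1·8 = 140.

140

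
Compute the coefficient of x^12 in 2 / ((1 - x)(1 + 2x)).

5462

Partial fractions give a closed form: a_n = (2/3)·1^n + (4/3)·(-2)^n.
At n = 12: a_12 = 5462.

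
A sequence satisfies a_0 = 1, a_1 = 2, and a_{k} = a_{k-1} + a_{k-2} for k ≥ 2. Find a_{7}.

The ordinary generating function has denominator 1 - z - z^2.
Iterating the recurrence: a_0,…,a_{7} = 1, 2, 3, 5, 8, 13, 21, 34.

34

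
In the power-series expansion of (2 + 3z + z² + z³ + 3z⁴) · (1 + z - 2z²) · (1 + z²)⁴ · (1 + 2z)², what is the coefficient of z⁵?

(2 + 3z + z² + z³ + 3z⁴) has coefficients 2,3,1,1,3 for degrees 0…4.
(1 + z - 2z²) has coefficients 1,1,-2,0,0,0 for degrees 0…5.
Multiplying by (1 + z²)⁴ gives running coefficients 1,1,2,4,-2,6 for degrees 0…5.
Finally multiplying by (1 + 2z)², the product of all factors after the first has coefficients 1,5,10,16,22,14 for degrees 0…5.
[z⁵] = 2·14 + 3·22 + 1·16 + 1·10 + 3·5 = 135.

135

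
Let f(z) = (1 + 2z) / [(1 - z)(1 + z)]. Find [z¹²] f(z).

Partial fractions give a closed form: a_n = (3/2)·1^n + (-1/2)·(-1)^n.
At n = 12: a_12 = 1.

1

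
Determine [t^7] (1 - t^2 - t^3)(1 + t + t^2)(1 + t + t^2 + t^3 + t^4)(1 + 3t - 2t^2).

(1 - t^2 - t^3) has coefficients 1,0,-1,-1 for degrees 0…3.
(1 + t + t^2) has coefficients 1,1,1,0,0,0,0,0 for degrees 0…7.
Multiplying by (1 + t + t^2 + t^3 + t^4) gives running coefficients 1,2,3,3,3,2,1,0 for degrees 0…7.
Finally multiplying by (1 + 3t - 2t^2), the product of all factors after the first has coefficients 1,5,7,8,6,5,1,-1 for degrees 0…7.
[t^7] = 1·(-1) − 1·5 − 1·6 = -12.

-12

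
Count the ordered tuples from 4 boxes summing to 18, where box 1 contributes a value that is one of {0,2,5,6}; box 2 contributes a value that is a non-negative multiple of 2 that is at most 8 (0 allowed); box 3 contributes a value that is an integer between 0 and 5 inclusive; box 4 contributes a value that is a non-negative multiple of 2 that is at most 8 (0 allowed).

33

The generating function for the choices is (1 + y^2 + y^5 + y^6)·(1 + y^2 + y^4 + y^6 + y^8)·(1 + y + y^2 + y^3 + y^4 + y^5)·(1 + y^2 + y^4 + y^6 + y^8); the count is [y^18].
(1 + y^2 + y^5 + y^6) has coefficients 1,0,1,0,0,1,1 for degrees 0…6.
(1 + y^2 + y^4 + y^6 + y^8) has coefficients 1,0,1,0,1,0,1,0,1,0,0,0,0,0,0,0,0,0,0 for degrees 0…18.
Multiplying by (1 + y + y^2 + y^3 + y^4 + y^5) gives running coefficients 1,1,2,2,3,3,3,3,3,3,2,2,1,1,0,0,0,0,0 for degrees 0…18.
Finally multiplying by (1 + y^2 + y^4 + y^6 + y^8), the product of all factors after the first has coefficients 1,1,3,3,6,6,9,9,12,12,13,13,12,12,9,9,6,6,3 for degrees 0…18.
[y^18] = 1·3 + 1·6 + 1·12 + 1·12 = 33.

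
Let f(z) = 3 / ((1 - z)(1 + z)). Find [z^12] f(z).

Partial fractions give a closed form: a_n = (3/2)·1^n + (3/2)·(-1)^n.
At n = 12: a_12 = 3.

3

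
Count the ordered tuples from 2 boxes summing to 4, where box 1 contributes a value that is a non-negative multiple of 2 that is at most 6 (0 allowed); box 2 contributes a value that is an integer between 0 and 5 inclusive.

The generating function for the choices is (1 + t^2 + t^4 + t^6)·(1 + t + t^2 + t^3 + t^4 + t^5); the count is [t^4].
(1 + t^2 + t^4 + t^6) has coefficients 1,0,1,0,1 for degrees 0…4.
(1 + t + t^2 + t^3 + t^4 + t^5) has coefficients 1,1,1,1,1 for degrees 0…4.
[t^4] = 1·1 + 1·1 + 1·1 = 3.

3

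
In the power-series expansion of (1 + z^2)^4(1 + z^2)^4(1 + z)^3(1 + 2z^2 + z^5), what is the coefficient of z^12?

924

(1 + z^2)^4 has coefficients 1,0,4,0,6,0,4,0,1 for degrees 0…8.
(1 + z^2)^4 has coefficients 1,0,4,0,6,0,4,0,1,0,0,0,0 for degrees 0…12.
Multiplying by (1 + z)^3 gives running coefficients 1,3,7,13,18,22,22,18,13,7,3,1,0 for degrees 0…12.
Finally multiplying by (1 + 2z^2 + z^5), the product of all factors after the first has coefficients 1,3,9,19,32,49,61,69,70,61,51,37,24 for degrees 0…12.
[z^12] = 1·24 + 4·51 + 6·70 + 4·61 + 1·32 = 924.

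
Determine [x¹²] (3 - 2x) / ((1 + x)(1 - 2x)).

5463

Partial fractions give a closed form: a_n = (5/3)·(-1)^n + (4/3)·2^n.
At n = 12: a_12 = 5463.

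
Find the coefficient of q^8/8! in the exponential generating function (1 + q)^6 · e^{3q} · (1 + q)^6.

The EGF product rule gives c_8 = Σ_{k_1+k_2+k_3=8} C(8; k_1,k_2,k_3) · ∏ g_i(k_i), where (1+q)^6 gives the falling factorial (6)_k; e^{3q} gives (3)^k; (1+q)^6 gives the falling factorial (6)_k.
g_1(k) for k = 0…8: 1, 6, 30, 120, 360, 720, 720, 0, 0.
g_2(k) for k = 0…8: 1, 3, 9, 27, 81, 243, 729, 2187, 6561.
g_3(k) for k = 0…8: 1, 6, 30, 120, 360, 720, 720, 0, 0.
First combine the last two factors: h(k) = Σ_j C(k,j)·g_2(j)·g_3(k−j) for k = 0…8: 1, 9, 75, 579, 4149, 27693, 173007, 1017495, 5668137.
c_8 = Σ_k C(8,k)·g_1(k)·h(8−k) = 1·1·5668137 + 8·6·1017495 + 28·30·173007 + 56·120·27693 + 70·360·4149 + 56·720·579 + 28·720·75 = 5668137 + 48839760 + 145325880 + 186096960 + 104554800 + 23345280 + 1512000 = 515342817.

515342817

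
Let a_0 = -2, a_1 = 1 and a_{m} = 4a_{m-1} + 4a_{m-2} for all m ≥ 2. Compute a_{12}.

-18644992

The ordinary generating function has denominator 1 - 4t - 4t^2.
Iterating the recurrence: a_0,…,a_{12} = -2, 1, -4, -12, -64, -304, -1472, -7104, -34304, -165632, -799744, -3861504, -18644992.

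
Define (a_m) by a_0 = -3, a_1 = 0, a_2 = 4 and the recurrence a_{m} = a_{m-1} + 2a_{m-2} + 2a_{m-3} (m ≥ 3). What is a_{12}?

2842

The ordinary generating function has denominator 1 - z - 2z^2 - 2z^3.
Iterating the recurrence: a_0,…,a_{12} = -3, 0, 4, -2, 6, 10, 18, 50, 106, 242, 554, 1250, 2842.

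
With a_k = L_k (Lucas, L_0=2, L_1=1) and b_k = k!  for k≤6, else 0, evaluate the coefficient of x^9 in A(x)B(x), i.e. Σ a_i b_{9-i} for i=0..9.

4273

Write out a_i and b_{9-i} for i = 0,…,9 and sum the products.
Σ = 2·0 + 1·0 + 3·0 + 4·720 + 7·120 + 11·24 + 18·6 + 29·2 + 47·1 + 76·1 = 4273.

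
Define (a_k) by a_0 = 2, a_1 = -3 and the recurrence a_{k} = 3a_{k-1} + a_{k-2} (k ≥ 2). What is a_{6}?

The ordinary generating function has denominator 1 - 3z - z^2.
Iterating the recurrence: a_0,…,a_{6} = 2, -3, -7, -24, -79, -261, -862.

-862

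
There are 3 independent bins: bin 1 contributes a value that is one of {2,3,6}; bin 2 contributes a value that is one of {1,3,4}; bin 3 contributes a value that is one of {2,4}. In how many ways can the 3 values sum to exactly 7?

The generating function for the choices is (y² + y³ + y⁶)·(y + y³ + y⁴)·(y² + y⁴); the count is [y⁷].
(y² + y³ + y⁶) has coefficients 0,0,1,1,0,0,1 for degrees 0…6.
(y + y³ + y⁴) has coefficients 0,1,0,1,1,0,0,0 for degrees 0…7.
Finally multiplying by (y² + y⁴), the product of all factors after the first has coefficients 0,0,0,1,0,2,1,1 for degrees 0…7.
[y⁷] = 1·2 + 1·0 + 1·0 = 2.

2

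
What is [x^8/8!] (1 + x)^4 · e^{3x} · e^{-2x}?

The EGF product rule gives c_8 = Σ_{k_1+k_2+k_3=8} C(8; k_1,k_2,k_3) · ∏ g_i(k_i), where (1+x)^4 gives the falling factorial (4)_k; e^{3x} gives (3)^k; e^{-2x} gives (-2)^k.
g_1(k) for k = 0…8: 1, 4, 12, 24, 24, 0, 0, 0, 0.
g_2(k) for k = 0…8: 1, 3, 9, 27, 81, 243, 729, 2187, 6561.
g_3(k) for k = 0…8: 1, -2, 4, -8, 16, -32, 64, -128, 256.
First combine the last two factors: h(k) = Σ_j C(k,j)·g_2(j)·g_3(k−j) for k = 0…8: 1, 1, 1, 1, 1, 1, 1, 1, 1.
c_8 = Σ_k C(8,k)·g_1(k)·h(8−k) = 1·1·1 + 8·4·1 + 28·12·1 + 56·24·1 + 70·24·1 = 1 + 32 + 336 + 1344 + 1680 = 3393.

3393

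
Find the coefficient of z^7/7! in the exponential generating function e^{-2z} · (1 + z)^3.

544

The EGF product rule gives c_7 = Σ_{k_1+k_2=7} C(7; k_1,k_2) · ∏ g_i(k_i), where e^{-2z} gives (-2)^k; (1+z)^3 gives the falling factorial (3)_k.
g_1(k) for k = 0…7: 1, -2, 4, -8, 16, -32, 64, -128.
g_2(k) for k = 0…7: 1, 3, 6, 6, 0, 0, 0, 0.
c_7 = Σ_k C(7,k)·g_1(k)·g_2(7−k) = 35·16·6 + 21·(-32)·6 + 7·64·3 + 1·(-128)·1 = 3360 − 4032 + 1344 − 128 = 544.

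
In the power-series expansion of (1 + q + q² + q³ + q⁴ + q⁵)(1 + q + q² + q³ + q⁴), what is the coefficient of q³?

4

(1 + q + q² + q³ + q⁴ + q⁵) has coefficients 1,1,1,1 for degrees 0…3.
(1 + q + q² + q³ + q⁴) has coefficients 1,1,1,1 for degrees 0…3.
[q³] = 1·1 + 1·1 + 1·1 + 1·1 = 4.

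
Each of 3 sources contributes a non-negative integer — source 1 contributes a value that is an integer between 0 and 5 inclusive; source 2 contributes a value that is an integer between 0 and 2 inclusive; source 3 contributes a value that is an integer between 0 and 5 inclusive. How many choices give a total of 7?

15

The generating function for the choices is (1 + t + t^2 + t^3 + t^4 + t^5)·(1 + t + t^2)·(1 + t + t^2 + t^3 + t^4 + t^5); the count is [t^7].
(1 + t + t^2 + t^3 + t^4 + t^5) has coefficients 1,1,1,1,1,1 for degrees 0…5.
(1 + t + t^2) has coefficients 1,1,1,0,0,0,0,0 for degrees 0…7.
Finally multiplying by (1 + t + t^2 + t^3 + t^4 + t^5), the product of all factors after the first has coefficients 1,2,3,3,3,3,2,1 for degrees 0…7.
[t^7] = 1·1 + 1·2 + 1·3 + 1·3 + 1·3 + 1·3 = 15.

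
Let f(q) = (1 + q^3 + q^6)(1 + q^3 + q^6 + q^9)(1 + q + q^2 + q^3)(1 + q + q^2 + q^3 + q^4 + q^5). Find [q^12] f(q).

(1 + q^3 + q^6) has coefficients 1,0,0,1,0,0,1 for degrees 0…6.
(1 + q^3 + q^6 + q^9) has coefficients 1,0,0,1,0,0,1,0,0,1,0,0,0 for degrees 0…12.
Multiplying by (1 + q + q^2 + q^3) gives running coefficients 1,1,1,2,1,1,2,1,1,2,1,1,1 for degrees 0…12.
Finally multiplying by (1 + q + q^2 + q^3 + q^4 + q^5), the product of all factors after the first has coefficients 1,2,3,5,6,7,8,8,8,8,8,8,7 for degrees 0…12.
[q^12] = 1·7 + 1·8 + 1·8 = 23.

23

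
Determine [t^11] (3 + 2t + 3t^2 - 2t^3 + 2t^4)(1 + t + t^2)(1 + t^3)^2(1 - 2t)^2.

(3 + 2t + 3t^2 - 2t^3 + 2t^4) has coefficients 3,2,3,-2,2 for degrees 0…4.
(1 + t + t^2) has coefficients 1,1,1,0,0,0,0,0,0,0,0,0 for degrees 0…11.
Multiplying by (1 + t^3)^2 gives running coefficients 1,1,1,2,2,2,1,1,1,0,0,0 for degrees 0…11.
Finally multiplying by (1 - 2t)^2, the product of all factors after the first has coefficients 1,-3,1,2,-2,2,1,5,1,0,4,0 for degrees 0…11.
[t^11] = 3·0 + 2·4 + 3·0 − 2·1 + 2·5 = 16.

16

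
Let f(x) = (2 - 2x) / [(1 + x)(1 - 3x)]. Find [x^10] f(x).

Partial fractions give a closed form: a_n = (1)·(-1)^n + (1)·3^n.
At n = 10: a_10 = 59050.

59050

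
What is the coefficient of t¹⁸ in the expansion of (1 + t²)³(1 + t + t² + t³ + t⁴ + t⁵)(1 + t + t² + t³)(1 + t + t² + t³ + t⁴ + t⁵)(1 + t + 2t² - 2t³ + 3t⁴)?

(1 + t²)³ has coefficients 1,0,3,0,3,0,1 for degrees 0…6.
(1 + t + t² + t³ + t⁴ + t⁵) has coefficients 1,1,1,1,1,1,0,0,0,0,0,0,0,0,0,0,0,0,0 for degrees 0…18.
Multiplying by (1 + t + t² + t³) gives running coefficients 1,2,3,4,4,4,3,2,1,0,0,0,0,0,0,0,0,0,0 for degrees 0…18.
Multiplying by (1 + t + t² + t³ + t⁴ + t⁵) gives running coefficients 1,3,6,10,14,18,20,20,18,14,10,6,3,1,0,0,0,0,0 for degrees 0…18.
Finally multiplying by (1 + t + 2t² - 2t³ + 3t⁴), the product of all factors after the first has coefficients 1,4,11,20,33,49,64,78,84,86,80,68,55,38,25,14,7,3,0 for degrees 0…18.
[t¹⁸] = 1·0 + 3·7 + 3·25 + 1·55 = 151.

151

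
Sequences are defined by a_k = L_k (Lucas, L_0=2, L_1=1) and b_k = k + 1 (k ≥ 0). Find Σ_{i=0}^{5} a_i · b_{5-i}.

66

The convolution is the x^5 coefficient of A(x)B(x).
Σ = 2·6 + 1·5 + 3·4 + 4·3 + 7·2 + 11·1 = 66.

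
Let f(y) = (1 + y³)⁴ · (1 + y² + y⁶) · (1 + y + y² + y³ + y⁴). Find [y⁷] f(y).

15

(1 + y³)⁴ has coefficients 1,0,0,4,0,0,6,0 for degrees 0…7.
(1 + y² + y⁶) has coefficients 1,0,1,0,0,0,1,0 for degrees 0…7.
Finally multiplying by (1 + y + y² + y³ + y⁴), the product of all factors after the first has coefficients 1,1,2,2,2,1,2,1 for degrees 0…7.
[y⁷] = 1·1 + 4·2 + 6·1 = 15.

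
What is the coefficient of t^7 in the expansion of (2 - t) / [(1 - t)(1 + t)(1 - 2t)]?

255

The denominator gives the recurrence a_n = 2a_(n−1) + a_(n−2) − 2a_(n−3) for n ≥ 3; the numerator fixes a_0 = 2, a_1 = 3, a_2 = 8.
Iterating: 2, 3, 8, 15, 32, 63, 128, 255, so a_7 = 255.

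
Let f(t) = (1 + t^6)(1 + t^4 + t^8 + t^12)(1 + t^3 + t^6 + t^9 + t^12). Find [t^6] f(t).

(1 + t^6) has coefficients 1,0,0,0,0,0,1 for degrees 0…6.
(1 + t^4 + t^8 + t^12) has coefficients 1,0,0,0,1,0,0 for degrees 0…6.
Finally multiplying by (1 + t^3 + t^6 + t^9 + t^12), the product of all factors after the first has coefficients 1,0,0,1,1,0,1 for degrees 0…6.
[t^6] = 1·1 + 1·1 = 2.

2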